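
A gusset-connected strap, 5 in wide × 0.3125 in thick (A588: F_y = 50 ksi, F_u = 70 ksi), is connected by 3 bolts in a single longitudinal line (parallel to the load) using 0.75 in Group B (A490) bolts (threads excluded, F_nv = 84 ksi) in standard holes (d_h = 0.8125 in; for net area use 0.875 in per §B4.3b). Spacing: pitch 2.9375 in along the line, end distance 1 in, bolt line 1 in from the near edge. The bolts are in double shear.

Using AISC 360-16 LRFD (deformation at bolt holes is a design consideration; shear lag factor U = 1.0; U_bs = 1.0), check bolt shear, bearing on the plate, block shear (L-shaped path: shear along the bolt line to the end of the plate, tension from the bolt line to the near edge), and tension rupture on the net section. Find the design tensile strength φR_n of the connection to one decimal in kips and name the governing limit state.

Bolt shear: A_b = π(0.75)²/4 = 0.44179 in². φR_n = 0.75 × 84 × 0.44179 × 3 × 2 = 167.0 kips.
Bearing (0.3125 in plate, F_u = 70 ksi): end bolts L_c = 1 − 0.8125/2 = 0.59375, R_n = min(1.2×0.59375×0.3125×70, 2.4×0.75×0.3125×70) = 15.586 kips/bolt; interior L_c = 2.9375 − 0.8125 = 2.125, R_n = 39.375 kips/bolt. φR_n = 0.75 × (1×15.586 + 2×39.375) = 70.8 kips.
Block shear: shear path 1×[1+2×2.9375] = 1×6.875 in, A_gv = 2.1484, A_nv = 1×(6.875 − 2.5×0.875)×0.3125 = 1.4648 in²; tension to near edge: (1 − 0.5×0.875)×0.3125 = 0.17578 in². R_n = min(0.6×70×1.4648, 0.6×50×2.1484) + 1.0×70×0.17578 = min(61.522, 64.452) + 12.305 = 73.827 kips. φR_n = 0.75 × 73.827 = 55.4 kips.
Tension rupture (net): A_n = (5 − 1×0.875)×0.3125 = 1.2891 in² (U = 1.0, A_e = A_n). φR_n = 0.75 × 70 × 1.2891 = 67.7 kips.
Governing: min(167.0, 70.8, 55.4, 67.7) = 55.4 kips → block shear.

55.4 kips (block shear governs)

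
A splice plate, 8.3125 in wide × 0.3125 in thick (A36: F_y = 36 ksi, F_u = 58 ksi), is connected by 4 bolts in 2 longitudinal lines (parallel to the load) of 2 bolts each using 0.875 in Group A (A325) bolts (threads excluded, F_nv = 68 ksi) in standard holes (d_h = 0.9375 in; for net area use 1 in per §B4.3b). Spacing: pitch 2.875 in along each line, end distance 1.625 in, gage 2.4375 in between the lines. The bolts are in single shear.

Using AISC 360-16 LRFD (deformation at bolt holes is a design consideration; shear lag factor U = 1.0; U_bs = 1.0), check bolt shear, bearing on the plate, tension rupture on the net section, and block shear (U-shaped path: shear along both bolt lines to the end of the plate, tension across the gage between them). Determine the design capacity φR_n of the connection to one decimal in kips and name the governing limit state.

Bolt shear: A_b = π(0.875)²/4 = 0.60132 in². φR_n = 0.75 × 68 × 0.60132 × 4 × 1 = 122.7 kips.
Bearing (0.3125 in plate, F_u = 58 ksi): end bolts L_c = 1.625 − 0.9375/2 = 1.15625, R_n = min(1.2×1.15625×0.3125×58, 2.4×0.875×0.3125×58) = 25.148 kips/bolt; interior L_c = 2.875 − 0.9375 = 1.9375, R_n = 38.063 kips/bolt. φR_n = 0.75 × (2×25.148 + 2×38.063) = 94.8 kips.
Tension rupture (net): A_n = (8.3125 − 2×1)×0.3125 = 1.9727 in² (U = 1.0, A_e = A_n). φR_n = 0.75 × 58 × 1.9727 = 85.8 kips.
Block shear: shear path 2×[1.625+1×2.875] = 2×4.5 in, A_gv = 2.8125, A_nv = 2×(4.5 − 1.5×1)×0.3125 = 1.875 in²; tension across gage: (2.4375 − 1×1)×0.3125 = 0.44922 in². R_n = min(0.6×58×1.875, 0.6×36×2.8125) + 1.0×58×0.44922 = min(65.25, 60.75) + 26.055 = 86.805 kips. φR_n = 0.75 × 86.805 = 65.1 kips.
Governing: min(122.7, 94.8, 85.8, 65.1) = 65.1 kips → block shear.

65.1 kips (block shear governs)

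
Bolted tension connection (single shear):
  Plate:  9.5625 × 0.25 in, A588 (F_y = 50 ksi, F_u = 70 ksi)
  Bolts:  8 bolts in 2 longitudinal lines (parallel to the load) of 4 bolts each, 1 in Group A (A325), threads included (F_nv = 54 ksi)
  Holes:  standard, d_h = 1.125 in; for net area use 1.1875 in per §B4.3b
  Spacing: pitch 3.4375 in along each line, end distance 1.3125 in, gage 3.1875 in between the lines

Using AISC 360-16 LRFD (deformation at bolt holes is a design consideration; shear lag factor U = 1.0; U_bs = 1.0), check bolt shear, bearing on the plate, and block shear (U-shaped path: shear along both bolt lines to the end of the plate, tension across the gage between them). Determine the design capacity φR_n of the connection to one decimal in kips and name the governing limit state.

Bolt shear: A_b = π(1)²/4 = 0.7854 in². φR_n = 0.75 × 54 × 0.7854 × 8 × 1 = 254.5 kips.
Bearing (0.25 in plate, F_u = 70 ksi): end bolts L_c = 1.3125 − 1.125/2 = 0.75, R_n = min(1.2×0.75×0.25×70, 2.4×1×0.25×70) = 15.75 kips/bolt; interior L_c = 3.4375 − 1.125 = 2.3125, R_n = 42 kips/bolt. φR_n = 0.75 × (2×15.75 + 6×42) = 212.6 kips.
Block shear: shear path 2×[1.3125+3×3.4375] = 2×11.625 in, A_gv = 5.8125, A_nv = 2×(11.625 − 3.5×1.1875)×0.25 = 3.7344 in²; tension across gage: (3.1875 − 1×1.1875)×0.25 = 0.5 in². R_n = min(0.6×70×3.7344, 0.6×50×5.8125) + 1.0×70×0.5 = min(156.84, 174.38) + 35 = 191.84 kips. φR_n = 0.75 × 191.84 = 143.9 kips.
Governing: min(254.5, 212.6, 143.9) = 143.9 kips → block shear.

143.9 kips (block shear governs)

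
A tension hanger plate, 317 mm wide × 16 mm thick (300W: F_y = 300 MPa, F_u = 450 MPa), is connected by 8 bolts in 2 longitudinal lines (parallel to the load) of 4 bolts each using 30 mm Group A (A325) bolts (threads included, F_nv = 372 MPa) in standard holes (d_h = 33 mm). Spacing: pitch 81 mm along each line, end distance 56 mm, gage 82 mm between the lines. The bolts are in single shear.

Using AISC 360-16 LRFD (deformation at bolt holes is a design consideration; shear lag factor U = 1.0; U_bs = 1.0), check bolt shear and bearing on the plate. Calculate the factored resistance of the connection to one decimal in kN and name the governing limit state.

Bolt shear: A_b = π(30)²/4 = 706.86 mm². φR_n = 0.75 × 372 × 706.86 × 8 × 1 = 1577.7 kN.
Bearing (16 mm plate, F_u = 450 MPa): end bolts L_c = 56 − 33/2 = 39.5, R_n = min(1.2×39.5×16×450, 2.4×30×16×450) = 341.28 kN/bolt; interior L_c = 81 − 33 = 48, R_n = 414.72 kN/bolt. φR_n = 0.75 × (2×341.28 + 6×414.72) = 2378.2 kN.
Governing: min(1577.7, 2378.2) = 1577.7 kN → bolt shear.

1577.7 kN (bolt shear governs)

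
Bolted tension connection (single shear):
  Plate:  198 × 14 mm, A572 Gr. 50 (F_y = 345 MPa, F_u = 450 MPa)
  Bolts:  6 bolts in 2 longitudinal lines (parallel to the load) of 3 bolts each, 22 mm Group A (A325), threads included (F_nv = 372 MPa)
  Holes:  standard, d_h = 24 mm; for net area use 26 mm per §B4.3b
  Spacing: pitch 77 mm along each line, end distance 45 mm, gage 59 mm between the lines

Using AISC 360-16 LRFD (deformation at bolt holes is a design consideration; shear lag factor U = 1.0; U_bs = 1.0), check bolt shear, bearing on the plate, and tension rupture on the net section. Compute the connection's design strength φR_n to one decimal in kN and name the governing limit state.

Bolt shear: A_b = π(22)²/4 = 380.13 mm². φR_n = 0.75 × 372 × 380.13 × 6 × 1 = 636.3 kN.
Bearing (14 mm plate, F_u = 450 MPa): end bolts L_c = 45 − 24/2 = 33, R_n = min(1.2×33×14×450, 2.4×22×14×450) = 249.48 kN/bolt; interior L_c = 77 − 24 = 53, R_n = 332.64 kN/bolt. φR_n = 0.75 × (2×249.48 + 4×332.64) = 1372.1 kN.
Tension rupture (net): A_n = (198 − 2×26)×14 = 2044 mm² (U = 1.0, A_e = A_n). φR_n = 0.75 × 450 × 2044 = 689.9 kN.
Governing: min(636.3, 1372.1, 689.9) = 636.3 kN → bolt shear.

636.3 kN (bolt shear governs)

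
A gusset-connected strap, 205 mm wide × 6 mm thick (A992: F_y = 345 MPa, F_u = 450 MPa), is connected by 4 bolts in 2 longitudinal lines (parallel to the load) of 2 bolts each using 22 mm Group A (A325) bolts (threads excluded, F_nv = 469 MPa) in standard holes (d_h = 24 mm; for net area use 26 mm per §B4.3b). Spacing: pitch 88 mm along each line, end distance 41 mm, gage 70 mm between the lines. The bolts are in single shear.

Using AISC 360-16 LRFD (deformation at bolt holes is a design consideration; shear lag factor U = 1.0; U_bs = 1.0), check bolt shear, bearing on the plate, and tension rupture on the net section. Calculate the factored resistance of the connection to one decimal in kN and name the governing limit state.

309.8 kN (net-section rupture governs)

Bolt shear: A_b = π(22)²/4 = 380.13 mm². φR_n = 0.75 × 469 × 380.13 × 4 × 1 = 534.8 kN.
Bearing (6 mm plate, F_u = 450 MPa): end bolts L_c = 41 − 24/2 = 29, R_n = min(1.2×29×6×450, 2.4×22×6×450) = 93.96 kN/bolt; interior L_c = 88 − 24 = 64, R_n = 142.56 kN/bolt. φR_n = 0.75 × (2×93.96 + 2×142.56) = 354.8 kN.
Tension rupture (net): A_n = (205 − 2×26)×6 = 918 mm² (U = 1.0, A_e = A_n). φR_n = 0.75 × 450 × 918 = 309.8 kN.
Governing: min(534.8, 354.8, 309.8) = 309.8 kN → net-section rupture.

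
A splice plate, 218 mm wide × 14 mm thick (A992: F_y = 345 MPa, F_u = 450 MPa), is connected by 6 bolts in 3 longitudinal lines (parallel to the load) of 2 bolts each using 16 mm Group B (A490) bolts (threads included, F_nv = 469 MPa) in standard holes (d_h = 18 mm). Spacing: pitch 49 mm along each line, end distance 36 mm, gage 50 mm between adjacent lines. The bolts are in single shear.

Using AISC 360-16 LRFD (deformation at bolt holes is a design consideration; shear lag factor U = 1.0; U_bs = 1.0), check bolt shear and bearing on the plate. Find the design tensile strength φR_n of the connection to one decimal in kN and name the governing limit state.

424.3 kN (bolt shear governs)

Bolt shear: A_b = π(16)²/4 = 201.06 mm². φR_n = 0.75 × 469 × 201.06 × 6 × 1 = 424.3 kN.
Bearing (14 mm plate, F_u = 450 MPa): end bolts L_c = 36 − 18/2 = 27, R_n = min(1.2×27×14×450, 2.4×16×14×450) = 204.12 kN/bolt; interior L_c = 49 − 18 = 31, R_n = 234.36 kN/bolt. φR_n = 0.75 × (3×204.12 + 3×234.36) = 986.6 kN.
Governing: min(424.3, 986.6) = 424.3 kN → bolt shear.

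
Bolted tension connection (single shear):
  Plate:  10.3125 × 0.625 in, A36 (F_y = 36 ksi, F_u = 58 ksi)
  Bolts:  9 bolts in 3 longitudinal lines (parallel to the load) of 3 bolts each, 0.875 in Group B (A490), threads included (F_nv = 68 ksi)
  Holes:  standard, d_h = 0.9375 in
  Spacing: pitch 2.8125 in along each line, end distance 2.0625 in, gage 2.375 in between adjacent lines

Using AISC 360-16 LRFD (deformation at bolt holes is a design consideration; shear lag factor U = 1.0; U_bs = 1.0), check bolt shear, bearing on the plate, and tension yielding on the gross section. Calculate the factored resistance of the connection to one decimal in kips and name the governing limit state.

Bolt shear: A_b = π(0.875)²/4 = 0.60132 in². φR_n = 0.75 × 68 × 0.60132 × 9 × 1 = 276.0 kips.
Bearing (0.625 in plate, F_u = 58 ksi): end bolts L_c = 2.0625 − 0.9375/2 = 1.59375, R_n = min(1.2×1.59375×0.625×58, 2.4×0.875×0.625×58) = 69.328 kips/bolt; interior L_c = 2.8125 − 0.9375 = 1.875, R_n = 76.125 kips/bolt. φR_n = 0.75 × (3×69.328 + 6×76.125) = 498.6 kips.
Tension yield (gross): A_g = 10.3125×0.625 = 6.4453 in². φR_n = 0.90 × 36 × 6.4453 = 208.8 kips.
Governing: min(276.0, 498.6, 208.8) = 208.8 kips → gross-section yield.

208.8 kips (gross-section yield governs)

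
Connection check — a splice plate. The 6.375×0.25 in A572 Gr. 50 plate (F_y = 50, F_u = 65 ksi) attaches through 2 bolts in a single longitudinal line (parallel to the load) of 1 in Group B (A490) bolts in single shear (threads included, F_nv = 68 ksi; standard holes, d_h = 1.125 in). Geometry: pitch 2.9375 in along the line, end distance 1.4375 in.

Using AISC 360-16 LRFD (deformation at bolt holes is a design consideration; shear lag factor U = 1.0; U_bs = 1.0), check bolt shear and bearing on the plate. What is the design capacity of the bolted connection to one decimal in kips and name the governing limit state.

Bolt shear: A_b = π(1)²/4 = 0.7854 in². φR_n = 0.75 × 68 × 0.7854 × 2 × 1 = 80.1 kips.
Bearing (0.25 in plate, F_u = 65 ksi): end bolts L_c = 1.4375 − 1.125/2 = 0.875, R_n = min(1.2×0.875×0.25×65, 2.4×1×0.25×65) = 17.063 kips/bolt; interior L_c = 2.9375 − 1.125 = 1.8125, R_n = 35.344 kips/bolt. φR_n = 0.75 × (1×17.063 + 1×35.344) = 39.3 kips.
Governing: min(80.1, 39.3) = 39.3 kips → bearing.

39.3 kips (bearing governs)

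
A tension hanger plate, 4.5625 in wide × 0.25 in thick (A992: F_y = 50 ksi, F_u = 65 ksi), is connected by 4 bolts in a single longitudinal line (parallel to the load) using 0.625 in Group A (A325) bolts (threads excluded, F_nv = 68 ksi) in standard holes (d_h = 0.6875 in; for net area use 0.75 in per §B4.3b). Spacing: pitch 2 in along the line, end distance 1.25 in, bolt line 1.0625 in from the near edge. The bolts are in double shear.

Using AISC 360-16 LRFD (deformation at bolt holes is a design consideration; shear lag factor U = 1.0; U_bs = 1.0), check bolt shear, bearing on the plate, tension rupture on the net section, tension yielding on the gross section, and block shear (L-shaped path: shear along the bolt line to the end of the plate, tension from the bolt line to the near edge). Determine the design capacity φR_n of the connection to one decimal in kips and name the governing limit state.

Bolt shear: A_b = π(0.625)²/4 = 0.3068 in². φR_n = 0.75 × 68 × 0.3068 × 4 × 2 = 125.2 kips.
Bearing (0.25 in plate, F_u = 65 ksi): end bolts L_c = 1.25 − 0.6875/2 = 0.90625, R_n = min(1.2×0.90625×0.25×65, 2.4×0.625×0.25×65) = 17.672 kips/bolt; interior L_c = 2 − 0.6875 = 1.3125, R_n = 24.375 kips/bolt. φR_n = 0.75 × (1×17.672 + 3×24.375) = 68.1 kips.
Tension rupture (net): A_n = (4.5625 − 1×0.75)×0.25 = 0.95313 in² (U = 1.0, A_e = A_n). φR_n = 0.75 × 65 × 0.95313 = 46.5 kips.
Tension yield (gross): A_g = 4.5625×0.25 = 1.1406 in². φR_n = 0.90 × 50 × 1.1406 = 51.3 kips.
Block shear: shear path 1×[1.25+3×2] = 1×7.25 in, A_gv = 1.8125, A_nv = 1×(7.25 − 3.5×0.75)×0.25 = 1.1563 in²; tension to near edge: (1.0625 − 0.5×0.75)×0.25 = 0.17188 in². R_n = min(0.6×65×1.1563, 0.6×50×1.8125) + 1.0×65×0.17188 = min(45.096, 54.375) + 11.172 = 56.268 kips. φR_n = 0.75 × 56.268 = 42.2 kips.
Governing: min(125.2, 68.1, 46.5, 51.3, 42.2) = 42.2 kips → block shear.

42.2 kips (block shear governs)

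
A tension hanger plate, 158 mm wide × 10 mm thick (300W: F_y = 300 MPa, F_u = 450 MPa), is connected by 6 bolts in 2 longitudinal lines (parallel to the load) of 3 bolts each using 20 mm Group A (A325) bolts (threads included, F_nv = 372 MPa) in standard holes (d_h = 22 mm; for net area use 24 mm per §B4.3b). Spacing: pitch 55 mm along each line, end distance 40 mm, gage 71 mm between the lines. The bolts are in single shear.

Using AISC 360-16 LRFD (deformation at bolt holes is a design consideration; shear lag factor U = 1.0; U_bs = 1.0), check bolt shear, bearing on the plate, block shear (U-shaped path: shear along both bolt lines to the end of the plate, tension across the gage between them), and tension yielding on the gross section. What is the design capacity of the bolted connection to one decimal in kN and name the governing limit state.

Bolt shear: A_b = π(20)²/4 = 314.16 mm². φR_n = 0.75 × 372 × 314.16 × 6 × 1 = 525.9 kN.
Bearing (10 mm plate, F_u = 450 MPa): end bolts L_c = 40 − 22/2 = 29, R_n = min(1.2×29×10×450, 2.4×20×10×450) = 156.6 kN/bolt; interior L_c = 55 − 22 = 33, R_n = 178.2 kN/bolt. φR_n = 0.75 × (2×156.6 + 4×178.2) = 769.5 kN.
Block shear: shear path 2×[40+2×55] = 2×150 mm, A_gv = 3000, A_nv = 2×(150 − 2.5×24)×10 = 1800 mm²; tension across gage: (71 − 1×24)×10 = 470 mm². R_n = min(0.6×450×1800, 0.6×300×3000) + 1.0×450×470 = min(486, 540) + 211.5 = 697.5 kN. φR_n = 0.75 × 697.5 = 523.1 kN.
Tension yield (gross): A_g = 158×10 = 1580 mm². φR_n = 0.90 × 300 × 1580 = 426.6 kN.
Governing: min(525.9, 769.5, 523.1, 426.6) = 426.6 kN → gross-section yield.

426.6 kN (gross-section yield governs)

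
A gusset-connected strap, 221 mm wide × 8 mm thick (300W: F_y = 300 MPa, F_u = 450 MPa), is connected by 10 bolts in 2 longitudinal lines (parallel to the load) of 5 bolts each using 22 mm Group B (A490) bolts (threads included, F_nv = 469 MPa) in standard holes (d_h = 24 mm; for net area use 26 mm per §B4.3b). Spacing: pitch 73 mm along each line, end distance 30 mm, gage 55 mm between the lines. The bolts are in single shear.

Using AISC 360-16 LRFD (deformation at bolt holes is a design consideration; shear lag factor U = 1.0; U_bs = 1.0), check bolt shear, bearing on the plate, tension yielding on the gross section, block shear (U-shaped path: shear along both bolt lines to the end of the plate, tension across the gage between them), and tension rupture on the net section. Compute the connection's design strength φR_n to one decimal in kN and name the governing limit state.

Bolt shear: A_b = π(22)²/4 = 380.13 mm². φR_n = 0.75 × 469 × 380.13 × 10 × 1 = 1337.1 kN.
Bearing (8 mm plate, F_u = 450 MPa): end bolts L_c = 30 − 24/2 = 18, R_n = min(1.2×18×8×450, 2.4×22×8×450) = 77.76 kN/bolt; interior L_c = 73 − 24 = 49, R_n = 190.08 kN/bolt. φR_n = 0.75 × (2×77.76 + 8×190.08) = 1257.1 kN.
Tension yield (gross): A_g = 221×8 = 1768 mm². φR_n = 0.90 × 300 × 1768 = 477.4 kN.
Block shear: shear path 2×[30+4×73] = 2×322 mm, A_gv = 5152, A_nv = 2×(322 − 4.5×26)×8 = 3280 mm²; tension across gage: (55 − 1×26)×8 = 232 mm². R_n = min(0.6×450×3280, 0.6×300×5152) + 1.0×450×232 = min(885.6, 927.36) + 104.4 = 990 kN. φR_n = 0.75 × 990 = 742.5 kN.
Tension rupture (net): A_n = (221 − 2×26)×8 = 1352 mm² (U = 1.0, A_e = A_n). φR_n = 0.75 × 450 × 1352 = 456.3 kN.
Governing: min(1337.1, 1257.1, 477.4, 742.5, 456.3) = 456.3 kN → net-section rupture.

456.3 kN (net-section rupture governs)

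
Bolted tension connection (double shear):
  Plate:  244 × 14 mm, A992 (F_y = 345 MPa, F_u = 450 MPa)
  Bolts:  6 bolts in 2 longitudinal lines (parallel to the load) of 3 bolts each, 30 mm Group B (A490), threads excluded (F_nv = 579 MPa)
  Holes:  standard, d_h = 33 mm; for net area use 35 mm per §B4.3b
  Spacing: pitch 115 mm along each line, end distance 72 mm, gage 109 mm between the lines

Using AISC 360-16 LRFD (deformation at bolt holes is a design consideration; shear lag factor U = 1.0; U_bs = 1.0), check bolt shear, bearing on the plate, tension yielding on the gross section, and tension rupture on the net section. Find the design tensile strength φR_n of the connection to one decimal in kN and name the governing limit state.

Bolt shear: A_b = π(30)²/4 = 706.86 mm². φR_n = 0.75 × 579 × 706.86 × 6 × 2 = 3683.4 kN.
Bearing (14 mm plate, F_u = 450 MPa): end bolts L_c = 72 − 33/2 = 55.5, R_n = min(1.2×55.5×14×450, 2.4×30×14×450) = 419.58 kN/bolt; interior L_c = 115 − 33 = 82, R_n = 453.6 kN/bolt. φR_n = 0.75 × (2×419.58 + 4×453.6) = 1990.2 kN.
Tension yield (gross): A_g = 244×14 = 3416 mm². φR_n = 0.90 × 345 × 3416 = 1060.7 kN.
Tension rupture (net): A_n = (244 − 2×35)×14 = 2436 mm² (U = 1.0, A_e = A_n). φR_n = 0.75 × 450 × 2436 = 822.2 kN.
Governing: min(3683.4, 1990.2, 1060.7, 822.2) = 822.2 kN → net-section rupture.

822.2 kN (net-section rupture governs)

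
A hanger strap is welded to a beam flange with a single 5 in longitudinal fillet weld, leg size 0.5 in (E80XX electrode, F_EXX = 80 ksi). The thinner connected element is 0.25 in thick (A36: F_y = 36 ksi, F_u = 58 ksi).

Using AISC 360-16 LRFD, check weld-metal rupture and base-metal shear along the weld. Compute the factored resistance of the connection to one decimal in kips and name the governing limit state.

27.0 kips (base-metal shear governs)

Weld metal: throat = 0.707×0.5 = 0.3535 in, L = 5 in. φR_n = 0.75 × 0.6 × 80 × 0.3535 × 5 = 63.6 kips.
Base metal shear (0.25 in plate): yield φR_n = 1.0×0.6×36×0.25×5 = 27.0 kips; rupture φR_n = 0.75×0.6×58×0.25×5 = 32.6 kips; take 27.0 kips (yield).
Governing: min(63.6, 27.0) = 27.0 kips → base-metal shear.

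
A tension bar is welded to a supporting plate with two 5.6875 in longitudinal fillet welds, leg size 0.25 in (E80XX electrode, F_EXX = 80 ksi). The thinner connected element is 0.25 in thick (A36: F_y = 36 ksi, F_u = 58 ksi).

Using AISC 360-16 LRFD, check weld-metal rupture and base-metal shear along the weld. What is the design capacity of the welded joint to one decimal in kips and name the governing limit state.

Weld metal: throat = 0.707×0.25 = 0.17675 in, L = 2×5.6875 = 11.375 in. φR_n = 0.75 × 0.6 × 80 × 0.17675 × 11.375 = 72.4 kips.
Base metal shear (0.25 in plate): yield φR_n = 1.0×0.6×36×0.25×11.375 = 61.4 kips; rupture φR_n = 0.75×0.6×58×0.25×11.375 = 74.2 kips; take 61.4 kips (yield).
Governing: min(72.4, 61.4) = 61.4 kips → base-metal shear.

61.4 kips (base-metal shear governs)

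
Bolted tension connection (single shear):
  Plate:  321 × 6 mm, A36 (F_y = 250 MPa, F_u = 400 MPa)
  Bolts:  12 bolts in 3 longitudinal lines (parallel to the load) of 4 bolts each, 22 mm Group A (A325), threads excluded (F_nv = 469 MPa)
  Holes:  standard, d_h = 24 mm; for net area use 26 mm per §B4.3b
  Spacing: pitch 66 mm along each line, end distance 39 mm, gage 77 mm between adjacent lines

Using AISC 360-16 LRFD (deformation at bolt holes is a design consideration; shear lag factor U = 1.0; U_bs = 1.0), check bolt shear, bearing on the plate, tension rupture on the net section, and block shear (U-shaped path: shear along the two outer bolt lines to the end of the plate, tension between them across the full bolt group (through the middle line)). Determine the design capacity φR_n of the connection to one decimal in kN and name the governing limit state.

Bolt shear: A_b = π(22)²/4 = 380.13 mm². φR_n = 0.75 × 469 × 380.13 × 12 × 1 = 1604.5 kN.
Bearing (6 mm plate, F_u = 400 MPa): end bolts L_c = 39 − 24/2 = 27, R_n = min(1.2×27×6×400, 2.4×22×6×400) = 77.76 kN/bolt; interior L_c = 66 − 24 = 42, R_n = 120.96 kN/bolt. φR_n = 0.75 × (3×77.76 + 9×120.96) = 991.4 kN.
Tension rupture (net): A_n = (321 − 3×26)×6 = 1458 mm² (U = 1.0, A_e = A_n). φR_n = 0.75 × 400 × 1458 = 437.4 kN.
Block shear: shear path 2×[39+3×66] = 2×237 mm, A_gv = 2844, A_nv = 2×(237 − 3.5×26)×6 = 1752 mm²; tension across gage: (154 − 2×26)×6 = 612 mm². R_n = min(0.6×400×1752, 0.6×250×2844) + 1.0×400×612 = min(420.48, 426.6) + 244.8 = 665.28 kN. φR_n = 0.75 × 665.28 = 499.0 kN.
Governing: min(1604.5, 991.4, 437.4, 499.0) = 437.4 kN → net-section rupture.

437.4 kN (net-section rupture governs)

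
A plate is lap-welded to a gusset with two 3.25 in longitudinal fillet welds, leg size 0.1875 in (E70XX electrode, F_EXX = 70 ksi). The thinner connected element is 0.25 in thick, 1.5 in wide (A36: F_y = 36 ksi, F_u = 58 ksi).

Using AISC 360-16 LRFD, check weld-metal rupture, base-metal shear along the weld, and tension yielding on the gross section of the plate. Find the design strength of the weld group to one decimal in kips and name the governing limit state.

12.2 kips (gross-section yield governs)

Weld metal: throat = 0.707×0.1875 = 0.13256 in, L = 2×3.25 = 6.5 in. φR_n = 0.75 × 0.6 × 70 × 0.13256 × 6.5 = 27.1 kips.
Base metal shear (0.25 in plate): yield φR_n = 1.0×0.6×36×0.25×6.5 = 35.1 kips; rupture φR_n = 0.75×0.6×58×0.25×6.5 = 42.4 kips; take 35.1 kips (yield).
Tension yield (gross): A_g = 1.5×0.25 = 0.375 in². φR_n = 0.90 × 36 × 0.375 = 12.2 kips.
Governing: min(27.1, 35.1, 12.2) = 12.2 kips → gross-section yield.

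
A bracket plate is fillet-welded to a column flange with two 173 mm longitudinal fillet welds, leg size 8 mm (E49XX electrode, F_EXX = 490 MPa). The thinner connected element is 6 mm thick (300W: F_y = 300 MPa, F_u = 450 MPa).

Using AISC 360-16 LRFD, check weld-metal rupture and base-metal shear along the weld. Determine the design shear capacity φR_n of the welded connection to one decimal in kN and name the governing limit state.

373.7 kN (base-metal shear governs)

Weld metal: throat = 0.707×8 = 5.656 mm, L = 2×173 = 346 mm. φR_n = 0.75 × 0.6 × 490 × 5.656 × 346 = 431.5 kN.
Base metal shear (6 mm plate): yield φR_n = 1.0×0.6×300×6×346 = 373.7 kN; rupture φR_n = 0.75×0.6×450×6×346 = 420.4 kN; take 373.7 kN (yield).
Governing: min(431.5, 373.7) = 373.7 kN → base-metal shear.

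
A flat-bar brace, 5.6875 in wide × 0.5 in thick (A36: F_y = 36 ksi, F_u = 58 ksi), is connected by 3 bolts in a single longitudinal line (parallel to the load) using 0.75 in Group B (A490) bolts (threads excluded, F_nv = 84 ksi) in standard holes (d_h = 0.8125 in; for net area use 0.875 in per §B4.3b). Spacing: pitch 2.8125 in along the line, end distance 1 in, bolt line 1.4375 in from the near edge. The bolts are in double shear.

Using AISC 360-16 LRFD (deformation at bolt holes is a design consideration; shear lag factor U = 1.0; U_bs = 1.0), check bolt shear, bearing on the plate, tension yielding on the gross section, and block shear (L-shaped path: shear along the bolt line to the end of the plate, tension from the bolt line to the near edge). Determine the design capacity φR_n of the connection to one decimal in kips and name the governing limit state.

75.4 kips (block shear governs)

Bolt shear: A_b = π(0.75)²/4 = 0.44179 in². φR_n = 0.75 × 84 × 0.44179 × 3 × 2 = 167.0 kips.
Bearing (0.5 in plate, F_u = 58 ksi): end bolts L_c = 1 − 0.8125/2 = 0.59375, R_n = min(1.2×0.59375×0.5×58, 2.4×0.75×0.5×58) = 20.663 kips/bolt; interior L_c = 2.8125 − 0.8125 = 2, R_n = 52.2 kips/bolt. φR_n = 0.75 × (1×20.663 + 2×52.2) = 93.8 kips.
Tension yield (gross): A_g = 5.6875×0.5 = 2.8438 in². φR_n = 0.90 × 36 × 2.8438 = 92.1 kips.
Block shear: shear path 1×[1+2×2.8125] = 1×6.625 in, A_gv = 3.3125, A_nv = 1×(6.625 − 2.5×0.875)×0.5 = 2.2188 in²; tension to near edge: (1.4375 − 0.5×0.875)×0.5 = 0.5 in². R_n = min(0.6×58×2.2188, 0.6×36×3.3125) + 1.0×58×0.5 = min(77.214, 71.55) + 29 = 100.55 kips. φR_n = 0.75 × 100.55 = 75.4 kips.
Governing: min(167.0, 93.8, 92.1, 75.4) = 75.4 kips → block shear.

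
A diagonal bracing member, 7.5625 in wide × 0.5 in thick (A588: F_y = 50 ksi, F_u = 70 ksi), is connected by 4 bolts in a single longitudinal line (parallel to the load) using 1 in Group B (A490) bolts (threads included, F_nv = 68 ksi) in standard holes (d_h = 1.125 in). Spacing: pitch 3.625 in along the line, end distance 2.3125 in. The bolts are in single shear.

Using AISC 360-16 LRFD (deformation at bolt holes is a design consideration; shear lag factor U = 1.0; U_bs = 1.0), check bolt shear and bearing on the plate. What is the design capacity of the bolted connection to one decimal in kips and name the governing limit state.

160.2 kips (bolt shear governs)

Bolt shear: A_b = π(1)²/4 = 0.7854 in². φR_n = 0.75 × 68 × 0.7854 × 4 × 1 = 160.2 kips.
Bearing (0.5 in plate, F_u = 70 ksi): end bolts L_c = 2.3125 − 1.125/2 = 1.75, R_n = min(1.2×1.75×0.5×70, 2.4×1×0.5×70) = 73.5 kips/bolt; interior L_c = 3.625 − 1.125 = 2.5, R_n = 84 kips/bolt. φR_n = 0.75 × (1×73.5 + 3×84) = 244.1 kips.
Governing: min(160.2, 244.1) = 160.2 kips → bolt shear.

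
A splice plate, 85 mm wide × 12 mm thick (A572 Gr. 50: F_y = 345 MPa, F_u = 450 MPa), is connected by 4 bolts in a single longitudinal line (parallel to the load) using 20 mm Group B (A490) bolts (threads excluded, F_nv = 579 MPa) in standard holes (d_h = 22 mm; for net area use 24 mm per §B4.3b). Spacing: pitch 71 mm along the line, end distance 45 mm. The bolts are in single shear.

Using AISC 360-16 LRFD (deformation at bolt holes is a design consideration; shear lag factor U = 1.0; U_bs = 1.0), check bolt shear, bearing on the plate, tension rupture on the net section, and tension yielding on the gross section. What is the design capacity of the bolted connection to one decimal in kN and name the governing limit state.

Bolt shear: A_b = π(20)²/4 = 314.16 mm². φR_n = 0.75 × 579 × 314.16 × 4 × 1 = 545.7 kN.
Bearing (12 mm plate, F_u = 450 MPa): end bolts L_c = 45 − 22/2 = 34, R_n = min(1.2×34×12×450, 2.4×20×12×450) = 220.32 kN/bolt; interior L_c = 71 − 22 = 49, R_n = 259.2 kN/bolt. φR_n = 0.75 × (1×220.32 + 3×259.2) = 748.4 kN.
Tension rupture (net): A_n = (85 − 1×24)×12 = 732 mm² (U = 1.0, A_e = A_n). φR_n = 0.75 × 450 × 732 = 247.1 kN.
Tension yield (gross): A_g = 85×12 = 1020 mm². φR_n = 0.90 × 345 × 1020 = 316.7 kN.
Governing: min(545.7, 748.4, 247.1, 316.7) = 247.1 kN → net-section rupture.

247.1 kN (net-section rupture governs)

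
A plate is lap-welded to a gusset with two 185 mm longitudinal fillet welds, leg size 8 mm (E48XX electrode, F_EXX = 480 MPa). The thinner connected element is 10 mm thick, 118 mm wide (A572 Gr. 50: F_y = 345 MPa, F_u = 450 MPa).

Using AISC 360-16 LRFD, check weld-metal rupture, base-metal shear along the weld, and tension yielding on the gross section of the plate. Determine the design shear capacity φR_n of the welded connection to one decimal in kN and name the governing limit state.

366.4 kN (gross-section yield governs)

Weld metal: throat = 0.707×8 = 5.656 mm, L = 2×185 = 370 mm. φR_n = 0.75 × 0.6 × 480 × 5.656 × 370 = 452.0 kN.
Base metal shear (10 mm plate): yield φR_n = 1.0×0.6×345×10×370 = 765.9 kN; rupture φR_n = 0.75×0.6×450×10×370 = 749.3 kN; take 749.3 kN (rupture).
Tension yield (gross): A_g = 118×10 = 1180 mm². φR_n = 0.90 × 345 × 1180 = 366.4 kN.
Governing: min(452.0, 749.3, 366.4) = 366.4 kN → gross-section yield.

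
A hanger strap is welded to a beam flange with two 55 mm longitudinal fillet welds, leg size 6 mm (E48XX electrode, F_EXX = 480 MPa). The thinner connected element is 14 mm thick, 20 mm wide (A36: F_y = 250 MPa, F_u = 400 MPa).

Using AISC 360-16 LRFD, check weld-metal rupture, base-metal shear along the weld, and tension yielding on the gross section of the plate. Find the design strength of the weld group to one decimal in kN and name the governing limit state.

63.0 kN (gross-section yield governs)

Weld metal: throat = 0.707×6 = 4.242 mm, L = 2×55 = 110 mm. φR_n = 0.75 × 0.6 × 480 × 4.242 × 110 = 100.8 kN.
Base metal shear (14 mm plate): yield φR_n = 1.0×0.6×250×14×110 = 231.0 kN; rupture φR_n = 0.75×0.6×400×14×110 = 277.2 kN; take 231.0 kN (yield).
Tension yield (gross): A_g = 20×14 = 280 mm². φR_n = 0.90 × 250 × 280 = 63.0 kN.
Governing: min(100.8, 231.0, 63.0) = 63.0 kN → gross-section yield.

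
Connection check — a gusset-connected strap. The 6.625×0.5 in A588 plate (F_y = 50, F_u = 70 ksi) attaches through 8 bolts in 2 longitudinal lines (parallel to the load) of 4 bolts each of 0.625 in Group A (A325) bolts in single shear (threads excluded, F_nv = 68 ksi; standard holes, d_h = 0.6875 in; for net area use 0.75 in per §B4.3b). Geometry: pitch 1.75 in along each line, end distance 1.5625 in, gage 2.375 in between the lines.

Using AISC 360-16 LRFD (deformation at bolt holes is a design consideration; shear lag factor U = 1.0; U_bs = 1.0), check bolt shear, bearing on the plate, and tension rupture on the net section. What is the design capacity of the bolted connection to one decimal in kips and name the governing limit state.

125.2 kips (bolt shear governs)

Bolt shear: A_b = π(0.625)²/4 = 0.3068 in². φR_n = 0.75 × 68 × 0.3068 × 8 × 1 = 125.2 kips.
Bearing (0.5 in plate, F_u = 70 ksi): end bolts L_c = 1.5625 − 0.6875/2 = 1.21875, R_n = min(1.2×1.21875×0.5×70, 2.4×0.625×0.5×70) = 51.188 kips/bolt; interior L_c = 1.75 − 0.6875 = 1.0625, R_n = 44.625 kips/bolt. φR_n = 0.75 × (2×51.188 + 6×44.625) = 277.6 kips.
Tension rupture (net): A_n = (6.625 − 2×0.75)×0.5 = 2.5625 in² (U = 1.0, A_e = A_n). φR_n = 0.75 × 70 × 2.5625 = 134.5 kips.
Governing: min(125.2, 277.6, 134.5) = 125.2 kips → bolt shear.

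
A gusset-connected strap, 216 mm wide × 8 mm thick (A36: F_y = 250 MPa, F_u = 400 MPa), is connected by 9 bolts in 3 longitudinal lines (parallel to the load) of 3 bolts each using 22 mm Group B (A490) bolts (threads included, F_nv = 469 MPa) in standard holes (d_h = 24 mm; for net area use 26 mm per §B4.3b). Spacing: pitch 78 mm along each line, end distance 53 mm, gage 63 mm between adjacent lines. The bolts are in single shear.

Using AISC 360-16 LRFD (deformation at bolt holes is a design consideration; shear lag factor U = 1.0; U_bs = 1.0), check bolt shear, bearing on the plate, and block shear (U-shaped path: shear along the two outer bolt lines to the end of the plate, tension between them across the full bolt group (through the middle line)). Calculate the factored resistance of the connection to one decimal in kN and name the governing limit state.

Bolt shear: A_b = π(22)²/4 = 380.13 mm². φR_n = 0.75 × 469 × 380.13 × 9 × 1 = 1203.4 kN.
Bearing (8 mm plate, F_u = 400 MPa): end bolts L_c = 53 − 24/2 = 41, R_n = min(1.2×41×8×400, 2.4×22×8×400) = 157.44 kN/bolt; interior L_c = 78 − 24 = 54, R_n = 168.96 kN/bolt. φR_n = 0.75 × (3×157.44 + 6×168.96) = 1114.6 kN.
Block shear: shear path 2×[53+2×78] = 2×209 mm, A_gv = 3344, A_nv = 2×(209 − 2.5×26)×8 = 2304 mm²; tension across gage: (126 − 2×26)×8 = 592 mm². R_n = min(0.6×400×2304, 0.6×250×3344) + 1.0×400×592 = min(552.96, 501.6) + 236.8 = 738.4 kN. φR_n = 0.75 × 738.4 = 553.8 kN.
Governing: min(1203.4, 1114.6, 553.8) = 553.8 kN → block shear.

553.8 kN (block shear governs)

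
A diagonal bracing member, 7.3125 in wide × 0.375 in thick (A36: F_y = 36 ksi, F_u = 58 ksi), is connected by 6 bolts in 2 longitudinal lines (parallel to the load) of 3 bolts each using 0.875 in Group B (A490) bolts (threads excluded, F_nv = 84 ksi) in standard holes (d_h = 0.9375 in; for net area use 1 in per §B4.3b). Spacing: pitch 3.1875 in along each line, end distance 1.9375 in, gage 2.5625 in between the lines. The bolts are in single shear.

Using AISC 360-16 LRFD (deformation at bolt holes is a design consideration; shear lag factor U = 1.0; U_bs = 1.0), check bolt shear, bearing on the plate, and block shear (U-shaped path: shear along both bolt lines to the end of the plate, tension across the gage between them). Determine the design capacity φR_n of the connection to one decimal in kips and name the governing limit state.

126.5 kips (block shear governs)

Bolt shear: A_b = π(0.875)²/4 = 0.60132 in². φR_n = 0.75 × 84 × 0.60132 × 6 × 1 = 227.3 kips.
Bearing (0.375 in plate, F_u = 58 ksi): end bolts L_c = 1.9375 − 0.9375/2 = 1.46875, R_n = min(1.2×1.46875×0.375×58, 2.4×0.875×0.375×58) = 38.334 kips/bolt; interior L_c = 3.1875 − 0.9375 = 2.25, R_n = 45.675 kips/bolt. φR_n = 0.75 × (2×38.334 + 4×45.675) = 194.5 kips.
Block shear: shear path 2×[1.9375+2×3.1875] = 2×8.3125 in, A_gv = 6.2344, A_nv = 2×(8.3125 − 2.5×1)×0.375 = 4.3594 in²; tension across gage: (2.5625 − 1×1)×0.375 = 0.58594 in². R_n = min(0.6×58×4.3594, 0.6×36×6.2344) + 1.0×58×0.58594 = min(151.71, 134.66) + 33.985 = 168.65 kips. φR_n = 0.75 × 168.65 = 126.5 kips.
Governing: min(227.3, 194.5, 126.5) = 126.5 kips → block shear.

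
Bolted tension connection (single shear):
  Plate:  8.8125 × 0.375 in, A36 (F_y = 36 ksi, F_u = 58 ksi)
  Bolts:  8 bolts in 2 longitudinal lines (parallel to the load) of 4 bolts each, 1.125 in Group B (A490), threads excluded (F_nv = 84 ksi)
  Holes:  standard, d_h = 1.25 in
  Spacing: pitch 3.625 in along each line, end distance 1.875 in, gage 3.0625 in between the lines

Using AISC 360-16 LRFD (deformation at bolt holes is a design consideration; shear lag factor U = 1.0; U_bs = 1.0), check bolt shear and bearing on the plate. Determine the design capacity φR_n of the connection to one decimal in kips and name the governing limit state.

Bolt shear: A_b = π(1.125)²/4 = 0.99402 in². φR_n = 0.75 × 84 × 0.99402 × 8 × 1 = 501.0 kips.
Bearing (0.375 in plate, F_u = 58 ksi): end bolts L_c = 1.875 − 1.25/2 = 1.25, R_n = min(1.2×1.25×0.375×58, 2.4×1.125×0.375×58) = 32.625 kips/bolt; interior L_c = 3.625 − 1.25 = 2.375, R_n = 58.725 kips/bolt. φR_n = 0.75 × (2×32.625 + 6×58.725) = 313.2 kips.
Governing: min(501.0, 313.2) = 313.2 kips → bearing.

313.2 kips (bearing governs)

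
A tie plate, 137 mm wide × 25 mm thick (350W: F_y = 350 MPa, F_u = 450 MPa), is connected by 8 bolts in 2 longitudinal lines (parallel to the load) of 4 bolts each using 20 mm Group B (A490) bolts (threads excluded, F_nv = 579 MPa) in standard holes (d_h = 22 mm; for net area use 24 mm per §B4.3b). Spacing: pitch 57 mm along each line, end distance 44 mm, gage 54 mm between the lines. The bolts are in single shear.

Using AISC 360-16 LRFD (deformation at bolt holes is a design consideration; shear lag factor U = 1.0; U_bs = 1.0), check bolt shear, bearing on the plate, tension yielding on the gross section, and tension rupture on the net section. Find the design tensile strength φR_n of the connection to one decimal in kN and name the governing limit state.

750.9 kN (net-section rupture governs)

Bolt shear: A_b = π(20)²/4 = 314.16 mm². φR_n = 0.75 × 579 × 314.16 × 8 × 1 = 1091.4 kN.
Bearing (25 mm plate, F_u = 450 MPa): end bolts L_c = 44 − 22/2 = 33, R_n = min(1.2×33×25×450, 2.4×20×25×450) = 445.5 kN/bolt; interior L_c = 57 − 22 = 35, R_n = 472.5 kN/bolt. φR_n = 0.75 × (2×445.5 + 6×472.5) = 2794.5 kN.
Tension yield (gross): A_g = 137×25 = 3425 mm². φR_n = 0.90 × 350 × 3425 = 1078.9 kN.
Tension rupture (net): A_n = (137 − 2×24)×25 = 2225 mm² (U = 1.0, A_e = A_n). φR_n = 0.75 × 450 × 2225 = 750.9 kN.
Governing: min(1091.4, 2794.5, 1078.9, 750.9) = 750.9 kN → net-section rupture.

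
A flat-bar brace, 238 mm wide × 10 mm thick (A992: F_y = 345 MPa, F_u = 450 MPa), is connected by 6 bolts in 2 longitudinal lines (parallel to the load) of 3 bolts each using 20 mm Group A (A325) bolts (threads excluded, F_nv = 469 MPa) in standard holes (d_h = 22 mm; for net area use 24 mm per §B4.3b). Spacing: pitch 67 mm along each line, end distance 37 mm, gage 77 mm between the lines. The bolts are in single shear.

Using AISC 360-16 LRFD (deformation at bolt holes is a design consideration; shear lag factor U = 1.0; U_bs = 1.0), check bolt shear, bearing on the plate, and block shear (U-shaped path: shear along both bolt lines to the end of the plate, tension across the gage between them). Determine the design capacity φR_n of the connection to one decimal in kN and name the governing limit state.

628.4 kN (block shear governs)

Bolt shear: A_b = π(20)²/4 = 314.16 mm². φR_n = 0.75 × 469 × 314.16 × 6 × 1 = 663.0 kN.
Bearing (10 mm plate, F_u = 450 MPa): end bolts L_c = 37 − 22/2 = 26, R_n = min(1.2×26×10×450, 2.4×20×10×450) = 140.4 kN/bolt; interior L_c = 67 − 22 = 45, R_n = 216 kN/bolt. φR_n = 0.75 × (2×140.4 + 4×216) = 858.6 kN.
Block shear: shear path 2×[37+2×67] = 2×171 mm, A_gv = 3420, A_nv = 2×(171 − 2.5×24)×10 = 2220 mm²; tension across gage: (77 − 1×24)×10 = 530 mm². R_n = min(0.6×450×2220, 0.6×345×3420) + 1.0×450×530 = min(599.4, 707.94) + 238.5 = 837.9 kN. φR_n = 0.75 × 837.9 = 628.4 kN.
Governing: min(663.0, 858.6, 628.4) = 628.4 kN → block shear.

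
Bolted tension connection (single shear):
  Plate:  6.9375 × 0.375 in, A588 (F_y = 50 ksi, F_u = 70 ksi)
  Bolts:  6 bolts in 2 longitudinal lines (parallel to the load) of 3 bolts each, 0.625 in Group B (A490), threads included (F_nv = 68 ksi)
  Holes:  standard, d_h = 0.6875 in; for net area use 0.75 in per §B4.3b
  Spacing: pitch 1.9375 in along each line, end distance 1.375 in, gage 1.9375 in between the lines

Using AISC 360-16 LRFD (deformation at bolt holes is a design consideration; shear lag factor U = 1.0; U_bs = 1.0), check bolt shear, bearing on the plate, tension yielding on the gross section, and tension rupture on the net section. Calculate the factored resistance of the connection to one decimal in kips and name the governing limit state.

Bolt shear: A_b = π(0.625)²/4 = 0.3068 in². φR_n = 0.75 × 68 × 0.3068 × 6 × 1 = 93.9 kips.
Bearing (0.375 in plate, F_u = 70 ksi): end bolts L_c = 1.375 − 0.6875/2 = 1.03125, R_n = min(1.2×1.03125×0.375×70, 2.4×0.625×0.375×70) = 32.484 kips/bolt; interior L_c = 1.9375 − 0.6875 = 1.25, R_n = 39.375 kips/bolt. φR_n = 0.75 × (2×32.484 + 4×39.375) = 166.9 kips.
Tension yield (gross): A_g = 6.9375×0.375 = 2.6016 in². φR_n = 0.90 × 50 × 2.6016 = 117.1 kips.
Tension rupture (net): A_n = (6.9375 − 2×0.75)×0.375 = 2.0391 in² (U = 1.0, A_e = A_n). φR_n = 0.75 × 70 × 2.0391 = 107.1 kips.
Governing: min(93.9, 166.9, 117.1, 107.1) = 93.9 kips → bolt shear.

93.9 kips (bolt shear governs)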